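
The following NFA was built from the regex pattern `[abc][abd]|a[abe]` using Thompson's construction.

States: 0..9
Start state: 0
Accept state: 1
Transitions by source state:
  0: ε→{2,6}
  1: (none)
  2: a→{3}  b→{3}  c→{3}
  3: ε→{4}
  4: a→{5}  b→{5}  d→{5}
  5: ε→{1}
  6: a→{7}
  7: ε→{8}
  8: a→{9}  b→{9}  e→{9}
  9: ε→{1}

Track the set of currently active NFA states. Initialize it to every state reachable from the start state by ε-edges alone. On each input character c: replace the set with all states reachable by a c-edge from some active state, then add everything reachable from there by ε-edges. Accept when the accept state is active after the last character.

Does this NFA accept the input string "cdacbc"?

S₀ = ε-closure({0}) = {0,2,6}
'c' @ 1: {3,4}
'd' @ 2: {1,5}  ✓accept
'a' @ 3: {}  — no active states
rest 'cbc' ignored (set empty)
after full input: {}  (accept=1 not in)

Answer: REJECT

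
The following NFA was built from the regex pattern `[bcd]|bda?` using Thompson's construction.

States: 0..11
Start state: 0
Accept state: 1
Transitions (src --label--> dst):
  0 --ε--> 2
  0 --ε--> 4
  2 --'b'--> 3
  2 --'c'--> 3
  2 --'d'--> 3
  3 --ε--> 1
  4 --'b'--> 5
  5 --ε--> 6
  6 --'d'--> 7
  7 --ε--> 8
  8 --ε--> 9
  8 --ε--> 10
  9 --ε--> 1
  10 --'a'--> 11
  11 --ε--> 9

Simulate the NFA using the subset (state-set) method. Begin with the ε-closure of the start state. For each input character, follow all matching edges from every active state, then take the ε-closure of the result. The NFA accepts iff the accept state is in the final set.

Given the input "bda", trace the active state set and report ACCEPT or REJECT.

Answer: ACCEPT

Trace:
initial (ε-close {0}): {0,2,4}
'b' @ 1: {1,3,5,6}  ✓accept
'd' @ 2: {1,7,8,9,10}  ✓accept
'a' @ 3: {1,9,11}  ✓accept
final: {1,9,11}; accept 1 in set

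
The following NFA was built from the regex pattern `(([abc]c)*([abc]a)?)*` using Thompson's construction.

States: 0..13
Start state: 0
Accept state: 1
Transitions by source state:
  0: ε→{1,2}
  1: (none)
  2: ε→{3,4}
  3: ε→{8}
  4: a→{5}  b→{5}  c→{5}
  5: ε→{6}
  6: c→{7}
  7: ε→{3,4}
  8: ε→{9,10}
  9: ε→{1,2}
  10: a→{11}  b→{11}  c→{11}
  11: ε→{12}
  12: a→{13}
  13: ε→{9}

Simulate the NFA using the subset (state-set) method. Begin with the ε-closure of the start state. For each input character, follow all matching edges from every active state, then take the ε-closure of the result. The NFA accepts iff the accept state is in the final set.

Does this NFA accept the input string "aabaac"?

S₀ = ε-closure({0}) = {0,1,2,3,4,8,9,10}
'a' @ 1: {5,6,11,12}
'a' @ 2: {1,2,3,4,8,9,10,13}  ✓accept
'b' @ 3: {5,6,11,12}
'a' @ 4: {1,2,3,4,8,9,10,13}  ✓accept
'a' @ 5: {5,6,11,12}
'c' @ 6: {1,2,3,4,7,8,9,10}  ✓accept
after full input: {1,2,3,4,7,8,9,10}  (accept=1 in)

Answer: ACCEPT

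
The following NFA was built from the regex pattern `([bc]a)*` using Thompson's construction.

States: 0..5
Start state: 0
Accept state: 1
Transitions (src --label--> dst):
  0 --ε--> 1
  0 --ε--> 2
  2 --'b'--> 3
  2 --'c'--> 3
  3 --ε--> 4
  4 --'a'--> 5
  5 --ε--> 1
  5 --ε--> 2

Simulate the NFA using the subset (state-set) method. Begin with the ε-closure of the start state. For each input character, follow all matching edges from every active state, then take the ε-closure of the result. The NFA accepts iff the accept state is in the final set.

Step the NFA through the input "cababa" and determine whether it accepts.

Answer: ACCEPT

Trace:
start: ε-closure({0}) = {0,1,2}
'c' @ 1: {3,4}
'a' @ 2: {1,2,5}  (accept∈set)
'b' @ 3: {3,4}
'a' @ 4: {1,2,5}  (accept∈set)
'b' @ 5: {3,4}
'a' @ 6: {1,2,5}  (accept∈set)
after full input: {1,2,5}  (accept=1 in)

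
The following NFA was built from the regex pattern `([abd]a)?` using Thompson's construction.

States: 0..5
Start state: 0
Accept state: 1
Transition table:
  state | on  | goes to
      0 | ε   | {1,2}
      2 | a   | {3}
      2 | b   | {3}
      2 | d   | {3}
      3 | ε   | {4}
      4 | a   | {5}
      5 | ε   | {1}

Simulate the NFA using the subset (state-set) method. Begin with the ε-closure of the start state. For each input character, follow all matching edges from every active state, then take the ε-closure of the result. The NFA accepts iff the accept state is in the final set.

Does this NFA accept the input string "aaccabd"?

S₀ = ε-closure({0}) = {0,1,2}
'a' @ 1: {3,4}
'a' @ 2: {1,5}  [accepting]
'c' @ 3: {}  — state set empty
rest 'cabd' ignored (set empty)
end set {} — state 1 not in

Answer: REJECT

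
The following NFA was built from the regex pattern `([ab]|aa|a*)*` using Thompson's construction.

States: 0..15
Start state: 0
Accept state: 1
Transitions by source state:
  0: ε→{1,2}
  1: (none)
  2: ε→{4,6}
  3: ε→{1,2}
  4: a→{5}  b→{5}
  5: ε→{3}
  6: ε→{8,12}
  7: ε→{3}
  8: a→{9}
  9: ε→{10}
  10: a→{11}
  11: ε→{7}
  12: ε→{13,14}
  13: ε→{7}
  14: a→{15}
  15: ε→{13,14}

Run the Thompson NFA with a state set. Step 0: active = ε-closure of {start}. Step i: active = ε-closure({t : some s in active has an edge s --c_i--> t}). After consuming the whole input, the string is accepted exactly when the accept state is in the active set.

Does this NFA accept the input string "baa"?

Answer: ACCEPT

Derivation:
start: ε-closure({0}) = {0,1,2,3,4,6,7,8,12,13,14}
'b' @ 1: {1,2,3,4,5,6,7,8,12,13,14}  ✓accept
'a' @ 2: {1,2,3,4,5,6,7,8,9,10,12,13,14,15}  ✓accept
'a' @ 3: {1,2,3,4,5,6,7,8,9,10,11,12,13,14,15}  ✓accept
end set {1,2,3,4,5,6,7,8,9,10,11,12,13,14,15} — state 1 in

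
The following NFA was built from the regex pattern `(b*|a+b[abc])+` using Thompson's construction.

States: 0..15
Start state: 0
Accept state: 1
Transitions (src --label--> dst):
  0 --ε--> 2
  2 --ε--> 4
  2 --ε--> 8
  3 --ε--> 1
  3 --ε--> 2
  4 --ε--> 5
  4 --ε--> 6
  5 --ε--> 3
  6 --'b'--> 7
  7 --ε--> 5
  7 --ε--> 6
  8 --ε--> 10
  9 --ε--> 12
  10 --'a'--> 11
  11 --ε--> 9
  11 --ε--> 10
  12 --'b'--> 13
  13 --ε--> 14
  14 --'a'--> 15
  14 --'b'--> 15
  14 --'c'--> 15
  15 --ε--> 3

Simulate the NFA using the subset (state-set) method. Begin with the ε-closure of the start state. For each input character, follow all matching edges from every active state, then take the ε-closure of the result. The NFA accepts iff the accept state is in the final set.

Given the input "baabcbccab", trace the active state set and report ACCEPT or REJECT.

Answer: REJECT

Steps:
S₀ = ε-closure({0}) = {0,1,2,3,4,5,6,8,10}
'b' @ 1: {1,2,3,4,5,6,7,8,10}  [accepting]
'a' @ 2: {9,10,11,12}
'a' @ 3: {9,10,11,12}
'b' @ 4: {13,14}
'c' @ 5: {1,2,3,4,5,6,8,10,15}  [accepting]
'b' @ 6: {1,2,3,4,5,6,7,8,10}  [accepting]
'c' @ 7: {}  — dead — no transitions
rest 'cab' ignored (set empty)
end set {} — state 1 not in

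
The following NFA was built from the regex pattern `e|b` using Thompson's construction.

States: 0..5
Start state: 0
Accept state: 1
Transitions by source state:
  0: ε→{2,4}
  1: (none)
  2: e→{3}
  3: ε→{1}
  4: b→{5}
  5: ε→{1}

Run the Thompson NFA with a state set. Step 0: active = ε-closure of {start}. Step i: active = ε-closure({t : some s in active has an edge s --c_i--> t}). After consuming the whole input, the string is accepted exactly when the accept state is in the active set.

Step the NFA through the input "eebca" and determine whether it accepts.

Answer: REJECT

Trace:
S₀ = ε-closure({0}) = {0,2,4}
'e' @ 1: {1,3}  (accept∈set)
'e' @ 2: {}  — state set empty
rest 'bca' ignored (set empty)
after full input: {}  (accept=1 not in)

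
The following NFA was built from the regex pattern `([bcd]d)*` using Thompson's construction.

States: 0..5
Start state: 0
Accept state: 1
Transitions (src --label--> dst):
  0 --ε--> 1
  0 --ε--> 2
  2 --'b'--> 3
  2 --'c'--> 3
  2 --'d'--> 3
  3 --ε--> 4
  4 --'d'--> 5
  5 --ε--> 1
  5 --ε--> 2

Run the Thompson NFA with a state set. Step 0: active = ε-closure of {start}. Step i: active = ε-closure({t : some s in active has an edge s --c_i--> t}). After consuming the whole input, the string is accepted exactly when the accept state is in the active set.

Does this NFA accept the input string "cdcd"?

start: ε-closure({0}) = {0,1,2}
'c' @ 1: {3,4}
'd' @ 2: {1,2,5}  ✓accept
'c' @ 3: {3,4}
'd' @ 4: {1,2,5}  ✓accept
after full input: {1,2,5}  (accept=1 in)

Answer: ACCEPT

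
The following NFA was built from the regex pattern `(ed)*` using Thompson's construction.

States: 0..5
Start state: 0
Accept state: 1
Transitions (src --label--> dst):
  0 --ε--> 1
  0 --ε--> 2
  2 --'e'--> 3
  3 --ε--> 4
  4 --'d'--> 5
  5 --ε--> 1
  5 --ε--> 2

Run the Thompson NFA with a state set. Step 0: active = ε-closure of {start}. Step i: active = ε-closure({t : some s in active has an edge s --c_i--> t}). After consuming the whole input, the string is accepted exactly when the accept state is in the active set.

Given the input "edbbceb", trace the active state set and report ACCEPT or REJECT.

S₀ = ε-closure({0}) = {0,1,2}
'e' @ 1: {3,4}
'd' @ 2: {1,2,5}  [accepting]
'b' @ 3: {}  — state set empty
rest 'bceb' ignored (set empty)
final: {}; accept 1 not in set

Answer: REJECT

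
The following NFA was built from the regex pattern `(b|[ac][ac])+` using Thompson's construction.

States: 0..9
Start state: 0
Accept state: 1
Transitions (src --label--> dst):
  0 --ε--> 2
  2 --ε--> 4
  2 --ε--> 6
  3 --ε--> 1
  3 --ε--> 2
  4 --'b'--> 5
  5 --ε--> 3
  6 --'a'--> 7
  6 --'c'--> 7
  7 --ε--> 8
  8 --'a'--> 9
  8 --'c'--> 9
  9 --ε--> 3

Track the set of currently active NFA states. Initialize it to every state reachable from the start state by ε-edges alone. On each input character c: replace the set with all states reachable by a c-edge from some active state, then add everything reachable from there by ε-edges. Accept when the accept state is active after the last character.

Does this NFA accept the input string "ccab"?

start: ε-closure({0}) = {0,2,4,6}
'c' @ 1: {7,8}
'c' @ 2: {1,2,3,4,6,9}  ✓accept
'a' @ 3: {7,8}
'b' @ 4: {}  — state set empty
final: {}; accept 1 not in set

Answer: REJECT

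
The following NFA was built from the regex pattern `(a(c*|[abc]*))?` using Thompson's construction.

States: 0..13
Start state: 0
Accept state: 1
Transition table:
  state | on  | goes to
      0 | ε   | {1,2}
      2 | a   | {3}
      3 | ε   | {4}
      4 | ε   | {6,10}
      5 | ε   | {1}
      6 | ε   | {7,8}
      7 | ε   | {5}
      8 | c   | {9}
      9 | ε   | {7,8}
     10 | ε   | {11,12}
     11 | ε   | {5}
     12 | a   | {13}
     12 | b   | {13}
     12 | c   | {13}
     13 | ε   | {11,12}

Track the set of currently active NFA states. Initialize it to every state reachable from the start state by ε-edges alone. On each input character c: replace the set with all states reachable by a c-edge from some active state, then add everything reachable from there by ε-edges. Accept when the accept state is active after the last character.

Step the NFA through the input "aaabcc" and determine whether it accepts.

Answer: ACCEPT

Trace:
initial (ε-close {0}): {0,1,2}
'a' @ 1: {1,3,4,5,6,7,8,10,11,12}  [accepting]
'a' @ 2: {1,5,11,12,13}  [accepting]
'a' @ 3: {1,5,11,12,13}  [accepting]
'b' @ 4: {1,5,11,12,13}  [accepting]
'c' @ 5: {1,5,11,12,13}  [accepting]
'c' @ 6: {1,5,11,12,13}  [accepting]
end set {1,5,11,12,13} — state 1 in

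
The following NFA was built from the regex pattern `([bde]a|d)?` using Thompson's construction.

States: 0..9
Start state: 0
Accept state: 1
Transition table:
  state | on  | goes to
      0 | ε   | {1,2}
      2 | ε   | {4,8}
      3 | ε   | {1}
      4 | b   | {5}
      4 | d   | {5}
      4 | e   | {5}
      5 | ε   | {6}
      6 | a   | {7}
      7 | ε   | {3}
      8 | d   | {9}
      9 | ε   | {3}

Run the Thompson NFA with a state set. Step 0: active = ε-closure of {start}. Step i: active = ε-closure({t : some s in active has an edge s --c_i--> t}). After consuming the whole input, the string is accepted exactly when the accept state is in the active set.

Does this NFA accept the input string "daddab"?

start: ε-closure({0}) = {0,1,2,4,8}
'd' @ 1: {1,3,5,6,9}  ✓accept
'a' @ 2: {1,3,7}  ✓accept
'd' @ 3: {}  — dead — no transitions
rest 'dab' ignored (set empty)
end set {} — state 1 not in

Answer: REJECT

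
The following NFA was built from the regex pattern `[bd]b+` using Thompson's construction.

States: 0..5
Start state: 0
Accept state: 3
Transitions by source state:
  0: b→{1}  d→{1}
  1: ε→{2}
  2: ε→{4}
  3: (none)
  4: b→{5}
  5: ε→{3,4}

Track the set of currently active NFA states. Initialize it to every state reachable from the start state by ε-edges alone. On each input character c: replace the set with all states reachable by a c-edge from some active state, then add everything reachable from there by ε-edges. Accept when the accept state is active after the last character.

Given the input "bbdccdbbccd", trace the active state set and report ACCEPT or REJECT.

Answer: REJECT

Steps:
S₀ = ε-closure({0}) = {0}
'b' @ 1: {1,2,4}
'b' @ 2: {3,4,5}  [accepting]
'd' @ 3: {}  — state set empty
rest 'ccdbbccd' ignored (set empty)
end set {} — state 3 not in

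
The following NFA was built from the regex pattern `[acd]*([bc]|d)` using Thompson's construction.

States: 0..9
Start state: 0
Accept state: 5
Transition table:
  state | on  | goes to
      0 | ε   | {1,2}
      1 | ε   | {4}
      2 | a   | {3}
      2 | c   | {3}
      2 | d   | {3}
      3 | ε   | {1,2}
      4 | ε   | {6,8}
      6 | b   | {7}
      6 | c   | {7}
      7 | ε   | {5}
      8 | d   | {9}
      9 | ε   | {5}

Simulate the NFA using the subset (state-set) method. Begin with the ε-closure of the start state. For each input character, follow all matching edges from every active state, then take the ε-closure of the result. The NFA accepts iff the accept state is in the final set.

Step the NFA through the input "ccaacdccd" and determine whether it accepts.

Answer: ACCEPT

Trace:
S₀ = ε-closure({0}) = {0,1,2,4,6,8}
'c' @ 1: {1,2,3,4,5,6,7,8}  ✓accept
'c' @ 2: {1,2,3,4,5,6,7,8}  ✓accept
'a' @ 3: {1,2,3,4,6,8}
'a' @ 4: {1,2,3,4,6,8}
'c' @ 5: {1,2,3,4,5,6,7,8}  ✓accept
'd' @ 6: {1,2,3,4,5,6,8,9}  ✓accept
'c' @ 7: {1,2,3,4,5,6,7,8}  ✓accept
'c' @ 8: {1,2,3,4,5,6,7,8}  ✓accept
'd' @ 9: {1,2,3,4,5,6,8,9}  ✓accept
after full input: {1,2,3,4,5,6,8,9}  (accept=5 in)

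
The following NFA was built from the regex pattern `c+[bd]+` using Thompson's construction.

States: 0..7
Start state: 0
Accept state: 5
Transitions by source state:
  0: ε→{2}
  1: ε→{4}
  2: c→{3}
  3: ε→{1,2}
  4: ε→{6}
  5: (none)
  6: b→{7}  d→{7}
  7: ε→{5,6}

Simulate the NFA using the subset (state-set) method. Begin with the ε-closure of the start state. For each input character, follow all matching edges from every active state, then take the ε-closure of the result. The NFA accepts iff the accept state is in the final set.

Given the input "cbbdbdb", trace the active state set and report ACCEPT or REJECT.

Answer: ACCEPT

Trace:
start: ε-closure({0}) = {0,2}
'c' @ 1: {1,2,3,4,6}
'b' @ 2: {5,6,7}  [accepting]
'b' @ 3: {5,6,7}  [accepting]
'd' @ 4: {5,6,7}  [accepting]
'b' @ 5: {5,6,7}  [accepting]
'd' @ 6: {5,6,7}  [accepting]
'b' @ 7: {5,6,7}  [accepting]
after full input: {5,6,7}  (accept=5 in)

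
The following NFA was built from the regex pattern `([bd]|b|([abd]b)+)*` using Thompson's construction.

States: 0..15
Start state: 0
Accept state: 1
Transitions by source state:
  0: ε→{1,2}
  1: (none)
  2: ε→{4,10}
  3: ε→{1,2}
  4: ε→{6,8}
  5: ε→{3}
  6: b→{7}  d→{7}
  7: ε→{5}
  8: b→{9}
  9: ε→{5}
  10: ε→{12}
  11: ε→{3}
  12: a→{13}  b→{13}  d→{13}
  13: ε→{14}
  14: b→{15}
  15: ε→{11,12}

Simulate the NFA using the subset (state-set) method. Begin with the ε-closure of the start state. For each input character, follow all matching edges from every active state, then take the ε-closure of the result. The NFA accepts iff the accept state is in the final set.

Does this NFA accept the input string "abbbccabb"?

S₀ = ε-closure({0}) = {0,1,2,4,6,8,10,12}
'a' @ 1: {13,14}
'b' @ 2: {1,2,3,4,6,8,10,11,12,15}  ✓accept
'b' @ 3: {1,2,3,4,5,6,7,8,9,10,12,13,14}  ✓accept
'b' @ 4: {1,2,3,4,5,6,7,8,9,10,11,12,13,14,15}  ✓accept
'c' @ 5: {}  — dead — no transitions
rest 'cabb' ignored (set empty)
final: {}; accept 1 not in set

Answer: REJECT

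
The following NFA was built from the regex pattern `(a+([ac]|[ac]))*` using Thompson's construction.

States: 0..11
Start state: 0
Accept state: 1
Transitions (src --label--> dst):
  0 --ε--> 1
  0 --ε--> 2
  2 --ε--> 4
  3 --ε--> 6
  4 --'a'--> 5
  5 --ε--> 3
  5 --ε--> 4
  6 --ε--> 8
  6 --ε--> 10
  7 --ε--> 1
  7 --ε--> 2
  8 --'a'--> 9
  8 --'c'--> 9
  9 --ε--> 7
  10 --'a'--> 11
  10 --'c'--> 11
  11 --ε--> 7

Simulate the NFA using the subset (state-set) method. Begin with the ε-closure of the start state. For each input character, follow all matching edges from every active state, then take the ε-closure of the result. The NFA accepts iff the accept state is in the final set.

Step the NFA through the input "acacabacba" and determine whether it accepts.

initial (ε-close {0}): {0,1,2,4}
'a' @ 1: {3,4,5,6,8,10}
'c' @ 2: {1,2,4,7,9,11}  (accept∈set)
'a' @ 3: {3,4,5,6,8,10}
'c' @ 4: {1,2,4,7,9,11}  (accept∈set)
'a' @ 5: {3,4,5,6,8,10}
'b' @ 6: {}  — state set empty
rest 'acba' ignored (set empty)
end set {} — state 1 not in

Answer: REJECT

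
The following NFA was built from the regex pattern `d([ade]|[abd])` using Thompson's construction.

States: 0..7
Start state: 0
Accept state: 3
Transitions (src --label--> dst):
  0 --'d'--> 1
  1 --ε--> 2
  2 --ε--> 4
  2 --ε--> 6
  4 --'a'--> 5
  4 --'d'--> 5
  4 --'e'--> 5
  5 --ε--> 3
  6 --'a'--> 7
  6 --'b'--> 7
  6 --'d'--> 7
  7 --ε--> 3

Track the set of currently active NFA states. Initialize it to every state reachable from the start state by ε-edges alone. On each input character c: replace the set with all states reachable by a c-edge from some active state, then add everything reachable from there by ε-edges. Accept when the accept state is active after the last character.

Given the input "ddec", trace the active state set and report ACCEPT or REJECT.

start: ε-closure({0}) = {0}
'd' @ 1: {1,2,4,6}
'd' @ 2: {3,5,7}  ✓accept
'e' @ 3: {}  — no active states
rest 'c' ignored (set empty)
end set {} — state 3 not in

Answer: REJECT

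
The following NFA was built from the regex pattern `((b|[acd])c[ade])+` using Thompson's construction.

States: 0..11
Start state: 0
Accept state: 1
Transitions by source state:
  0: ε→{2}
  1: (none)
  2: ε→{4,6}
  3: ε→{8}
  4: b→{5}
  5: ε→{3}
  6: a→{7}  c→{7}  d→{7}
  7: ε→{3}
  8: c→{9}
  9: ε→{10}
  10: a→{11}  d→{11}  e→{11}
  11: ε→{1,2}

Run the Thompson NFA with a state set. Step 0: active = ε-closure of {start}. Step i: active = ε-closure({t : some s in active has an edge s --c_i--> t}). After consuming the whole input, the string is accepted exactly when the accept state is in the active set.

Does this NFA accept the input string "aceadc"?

Answer: REJECT

Steps:
S₀ = ε-closure({0}) = {0,2,4,6}
'a' @ 1: {3,7,8}
'c' @ 2: {9,10}
'e' @ 3: {1,2,4,6,11}  [accepting]
'a' @ 4: {3,7,8}
'd' @ 5: {}  — no active states
rest 'c' ignored (set empty)
after full input: {}  (accept=1 not in)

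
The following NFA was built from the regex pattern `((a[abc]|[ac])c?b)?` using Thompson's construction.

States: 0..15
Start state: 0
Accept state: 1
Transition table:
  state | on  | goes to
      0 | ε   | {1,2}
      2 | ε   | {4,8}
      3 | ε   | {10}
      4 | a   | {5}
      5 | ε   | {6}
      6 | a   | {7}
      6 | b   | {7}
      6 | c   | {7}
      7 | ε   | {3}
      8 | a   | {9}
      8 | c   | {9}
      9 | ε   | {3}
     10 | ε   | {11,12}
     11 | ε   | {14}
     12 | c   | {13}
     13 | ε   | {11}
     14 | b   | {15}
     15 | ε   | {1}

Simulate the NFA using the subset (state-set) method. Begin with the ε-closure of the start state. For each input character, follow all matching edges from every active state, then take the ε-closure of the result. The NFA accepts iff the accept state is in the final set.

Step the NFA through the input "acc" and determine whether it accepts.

start: ε-closure({0}) = {0,1,2,4,8}
'a' @ 1: {3,5,6,9,10,11,12,14}
'c' @ 2: {3,7,10,11,12,13,14}
'c' @ 3: {11,13,14}
end set {11,13,14} — state 1 not in

Answer: REJECT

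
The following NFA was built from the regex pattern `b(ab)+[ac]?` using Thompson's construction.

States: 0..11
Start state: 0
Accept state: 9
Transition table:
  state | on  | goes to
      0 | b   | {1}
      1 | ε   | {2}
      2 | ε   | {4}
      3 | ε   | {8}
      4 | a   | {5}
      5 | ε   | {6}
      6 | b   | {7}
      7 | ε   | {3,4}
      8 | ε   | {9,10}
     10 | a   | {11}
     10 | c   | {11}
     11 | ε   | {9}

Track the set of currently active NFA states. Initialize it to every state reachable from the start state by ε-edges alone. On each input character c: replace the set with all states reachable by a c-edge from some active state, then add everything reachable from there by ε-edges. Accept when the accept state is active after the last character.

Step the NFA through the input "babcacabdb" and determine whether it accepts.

Answer: REJECT

Derivation:
initial (ε-close {0}): {0}
'b' @ 1: {1,2,4}
'a' @ 2: {5,6}
'b' @ 3: {3,4,7,8,9,10}  (accept∈set)
'c' @ 4: {9,11}  (accept∈set)
'a' @ 5: {}  — state set empty
rest 'cabdb' ignored (set empty)
after full input: {}  (accept=9 not in)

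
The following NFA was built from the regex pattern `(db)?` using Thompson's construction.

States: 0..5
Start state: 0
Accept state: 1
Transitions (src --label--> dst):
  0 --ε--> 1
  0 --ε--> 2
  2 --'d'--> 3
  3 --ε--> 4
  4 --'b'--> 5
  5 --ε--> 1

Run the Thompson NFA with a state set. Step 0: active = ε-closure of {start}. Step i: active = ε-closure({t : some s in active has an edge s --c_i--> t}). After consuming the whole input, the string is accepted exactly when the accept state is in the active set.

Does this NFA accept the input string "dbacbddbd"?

Answer: REJECT

Steps:
initial (ε-close {0}): {0,1,2}
'd' @ 1: {3,4}
'b' @ 2: {1,5}  ✓accept
'a' @ 3: {}  — no active states
rest 'cbddbd' ignored (set empty)
end set {} — state 1 not in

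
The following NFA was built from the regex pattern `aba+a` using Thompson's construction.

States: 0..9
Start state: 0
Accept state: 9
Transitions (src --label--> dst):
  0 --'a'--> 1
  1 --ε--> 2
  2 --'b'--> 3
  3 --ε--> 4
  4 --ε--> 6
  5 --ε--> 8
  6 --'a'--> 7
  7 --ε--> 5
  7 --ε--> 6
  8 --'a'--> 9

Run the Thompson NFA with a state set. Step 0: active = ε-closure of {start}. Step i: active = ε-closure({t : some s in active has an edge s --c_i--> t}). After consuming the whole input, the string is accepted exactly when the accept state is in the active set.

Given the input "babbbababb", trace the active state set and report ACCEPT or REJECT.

S₀ = ε-closure({0}) = {0}
'b' @ 1: {}  — state set empty
rest 'abbbababb' ignored (set empty)
after full input: {}  (accept=9 not in)

Answer: REJECT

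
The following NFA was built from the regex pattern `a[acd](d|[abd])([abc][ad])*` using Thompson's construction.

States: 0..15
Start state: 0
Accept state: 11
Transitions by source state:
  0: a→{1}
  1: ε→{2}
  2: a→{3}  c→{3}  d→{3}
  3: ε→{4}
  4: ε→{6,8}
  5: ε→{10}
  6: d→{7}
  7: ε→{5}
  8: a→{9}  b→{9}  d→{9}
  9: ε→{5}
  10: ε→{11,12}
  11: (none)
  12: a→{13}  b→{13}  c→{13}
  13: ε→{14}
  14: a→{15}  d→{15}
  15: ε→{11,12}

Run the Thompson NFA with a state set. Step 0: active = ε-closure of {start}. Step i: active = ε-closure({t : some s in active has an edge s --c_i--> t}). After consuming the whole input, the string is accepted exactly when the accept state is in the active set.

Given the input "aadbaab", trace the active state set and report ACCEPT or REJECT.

Answer: REJECT

Steps:
S₀ = ε-closure({0}) = {0}
'a' @ 1: {1,2}
'a' @ 2: {3,4,6,8}
'd' @ 3: {5,7,9,10,11,12}  [accepting]
'b' @ 4: {13,14}
'a' @ 5: {11,12,15}  [accepting]
'a' @ 6: {13,14}
'b' @ 7: {}  — state set empty
final: {}; accept 11 not in set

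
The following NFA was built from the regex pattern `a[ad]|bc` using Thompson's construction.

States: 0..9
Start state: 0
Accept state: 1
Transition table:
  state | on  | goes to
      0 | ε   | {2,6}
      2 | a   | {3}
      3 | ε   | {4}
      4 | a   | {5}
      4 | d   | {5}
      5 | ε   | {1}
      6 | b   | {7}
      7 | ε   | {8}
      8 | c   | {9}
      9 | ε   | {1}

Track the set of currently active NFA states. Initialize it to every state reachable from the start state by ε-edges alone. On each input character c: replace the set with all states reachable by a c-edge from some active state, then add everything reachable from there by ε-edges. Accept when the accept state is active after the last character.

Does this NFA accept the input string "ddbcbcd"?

start: ε-closure({0}) = {0,2,6}
'd' @ 1: {}  — no active states
rest 'dbcbcd' ignored (set empty)
after full input: {}  (accept=1 not in)

Answer: REJECT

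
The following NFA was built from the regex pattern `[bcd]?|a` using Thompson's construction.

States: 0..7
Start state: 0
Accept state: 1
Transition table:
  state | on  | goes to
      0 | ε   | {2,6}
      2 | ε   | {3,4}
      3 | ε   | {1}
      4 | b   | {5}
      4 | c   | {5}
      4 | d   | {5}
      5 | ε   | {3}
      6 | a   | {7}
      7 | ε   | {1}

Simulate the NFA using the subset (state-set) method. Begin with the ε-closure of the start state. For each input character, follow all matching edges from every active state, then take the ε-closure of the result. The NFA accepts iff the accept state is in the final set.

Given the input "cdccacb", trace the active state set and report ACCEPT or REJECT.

Answer: REJECT

Derivation:
start: ε-closure({0}) = {0,1,2,3,4,6}
'c' @ 1: {1,3,5}  ✓accept
'd' @ 2: {}  — no active states
rest 'ccacb' ignored (set empty)
after full input: {}  (accept=1 not in)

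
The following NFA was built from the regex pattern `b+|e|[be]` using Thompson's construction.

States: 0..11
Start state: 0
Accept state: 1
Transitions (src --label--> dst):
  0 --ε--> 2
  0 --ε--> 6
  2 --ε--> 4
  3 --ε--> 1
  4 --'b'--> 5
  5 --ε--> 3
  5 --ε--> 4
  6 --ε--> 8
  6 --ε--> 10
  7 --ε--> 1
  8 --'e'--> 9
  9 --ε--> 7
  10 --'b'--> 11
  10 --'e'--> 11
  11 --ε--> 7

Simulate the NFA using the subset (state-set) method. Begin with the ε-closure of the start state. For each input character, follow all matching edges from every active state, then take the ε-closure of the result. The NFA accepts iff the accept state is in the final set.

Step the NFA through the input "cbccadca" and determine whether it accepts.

start: ε-closure({0}) = {0,2,4,6,8,10}
'c' @ 1: {}  — state set empty
rest 'bccadca' ignored (set empty)
end set {} — state 1 not in

Answer: REJECT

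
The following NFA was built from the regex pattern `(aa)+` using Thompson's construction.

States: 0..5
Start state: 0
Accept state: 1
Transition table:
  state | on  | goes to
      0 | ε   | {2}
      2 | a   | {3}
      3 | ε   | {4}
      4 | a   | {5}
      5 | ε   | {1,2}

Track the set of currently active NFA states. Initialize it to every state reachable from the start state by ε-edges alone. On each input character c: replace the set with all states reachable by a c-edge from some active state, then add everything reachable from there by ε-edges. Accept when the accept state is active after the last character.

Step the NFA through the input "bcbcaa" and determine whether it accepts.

Answer: REJECT

Steps:
start: ε-closure({0}) = {0,2}
'b' @ 1: {}  — dead — no transitions
rest 'cbcaa' ignored (set empty)
after full input: {}  (accept=1 not in)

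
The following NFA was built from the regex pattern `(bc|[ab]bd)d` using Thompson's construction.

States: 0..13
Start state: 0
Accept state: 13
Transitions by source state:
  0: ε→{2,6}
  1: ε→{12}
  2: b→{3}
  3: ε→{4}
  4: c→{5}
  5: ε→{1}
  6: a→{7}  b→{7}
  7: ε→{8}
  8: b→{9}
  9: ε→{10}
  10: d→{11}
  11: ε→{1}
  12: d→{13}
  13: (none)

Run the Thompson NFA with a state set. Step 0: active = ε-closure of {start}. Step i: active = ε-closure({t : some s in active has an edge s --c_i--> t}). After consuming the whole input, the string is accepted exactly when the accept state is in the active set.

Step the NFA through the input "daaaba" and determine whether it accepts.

Answer: REJECT

Steps:
initial (ε-close {0}): {0,2,6}
'd' @ 1: {}  — state set empty
rest 'aaaba' ignored (set empty)
end set {} — state 13 not in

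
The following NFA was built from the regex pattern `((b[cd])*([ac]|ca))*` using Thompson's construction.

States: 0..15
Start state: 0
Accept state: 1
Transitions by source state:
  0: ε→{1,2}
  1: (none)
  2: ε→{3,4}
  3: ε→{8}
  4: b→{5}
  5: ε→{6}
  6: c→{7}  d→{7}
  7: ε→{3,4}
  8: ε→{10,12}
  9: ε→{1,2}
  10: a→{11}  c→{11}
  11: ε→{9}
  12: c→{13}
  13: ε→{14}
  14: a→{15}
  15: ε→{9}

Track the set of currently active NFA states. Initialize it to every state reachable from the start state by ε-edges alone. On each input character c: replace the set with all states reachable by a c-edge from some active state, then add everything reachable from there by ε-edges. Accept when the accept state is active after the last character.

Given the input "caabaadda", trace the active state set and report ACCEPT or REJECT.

Answer: REJECT

Steps:
start: ε-closure({0}) = {0,1,2,3,4,8,10,12}
'c' @ 1: {1,2,3,4,8,9,10,11,12,13,14}  (accept∈set)
'a' @ 2: {1,2,3,4,8,9,10,11,12,15}  (accept∈set)
'a' @ 3: {1,2,3,4,8,9,10,11,12}  (accept∈set)
'b' @ 4: {5,6}
'a' @ 5: {}  — no active states
rest 'adda' ignored (set empty)
end set {} — state 1 not in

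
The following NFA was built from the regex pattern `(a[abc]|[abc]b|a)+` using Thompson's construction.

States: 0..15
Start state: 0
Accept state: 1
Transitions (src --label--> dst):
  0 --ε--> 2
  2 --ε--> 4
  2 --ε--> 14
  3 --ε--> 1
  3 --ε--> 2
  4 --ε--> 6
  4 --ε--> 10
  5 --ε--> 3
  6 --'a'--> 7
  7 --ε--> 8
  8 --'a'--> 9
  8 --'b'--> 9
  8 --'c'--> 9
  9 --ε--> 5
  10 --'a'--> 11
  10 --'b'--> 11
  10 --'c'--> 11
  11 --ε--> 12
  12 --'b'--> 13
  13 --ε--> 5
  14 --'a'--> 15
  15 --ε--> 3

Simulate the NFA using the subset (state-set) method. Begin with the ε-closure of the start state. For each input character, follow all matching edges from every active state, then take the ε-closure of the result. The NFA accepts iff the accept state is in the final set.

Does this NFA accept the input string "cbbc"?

S₀ = ε-closure({0}) = {0,2,4,6,10,14}
'c' @ 1: {11,12}
'b' @ 2: {1,2,3,4,5,6,10,13,14}  [accepting]
'b' @ 3: {11,12}
'c' @ 4: {}  — no active states
after full input: {}  (accept=1 not in)

Answer: REJECT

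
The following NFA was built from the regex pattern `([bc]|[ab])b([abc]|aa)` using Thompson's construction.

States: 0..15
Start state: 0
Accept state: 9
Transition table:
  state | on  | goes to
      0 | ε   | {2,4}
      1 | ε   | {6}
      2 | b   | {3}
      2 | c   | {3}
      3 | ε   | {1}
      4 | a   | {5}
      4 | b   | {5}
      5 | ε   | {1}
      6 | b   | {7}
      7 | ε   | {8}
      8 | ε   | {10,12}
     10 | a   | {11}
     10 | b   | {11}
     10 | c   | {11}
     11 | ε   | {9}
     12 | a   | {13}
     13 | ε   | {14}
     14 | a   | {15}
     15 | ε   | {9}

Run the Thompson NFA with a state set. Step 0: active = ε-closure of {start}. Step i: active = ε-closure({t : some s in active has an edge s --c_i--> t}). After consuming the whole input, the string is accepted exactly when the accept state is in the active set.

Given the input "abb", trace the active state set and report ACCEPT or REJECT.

Answer: ACCEPT

Trace:
initial (ε-close {0}): {0,2,4}
'a' @ 1: {1,5,6}
'b' @ 2: {7,8,10,12}
'b' @ 3: {9,11}  [accepting]
after full input: {9,11}  (accept=9 in)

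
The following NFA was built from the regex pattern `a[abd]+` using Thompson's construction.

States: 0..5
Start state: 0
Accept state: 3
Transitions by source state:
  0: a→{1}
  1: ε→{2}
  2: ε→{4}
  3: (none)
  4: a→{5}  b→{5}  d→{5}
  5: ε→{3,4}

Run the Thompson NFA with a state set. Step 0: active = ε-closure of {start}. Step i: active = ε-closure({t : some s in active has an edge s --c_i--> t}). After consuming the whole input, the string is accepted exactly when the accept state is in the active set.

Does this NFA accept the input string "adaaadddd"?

initial (ε-close {0}): {0}
'a' @ 1: {1,2,4}
'd' @ 2: {3,4,5}  ✓accept
'a' @ 3: {3,4,5}  ✓accept
'a' @ 4: {3,4,5}  ✓accept
'a' @ 5: {3,4,5}  ✓accept
'd' @ 6: {3,4,5}  ✓accept
'd' @ 7: {3,4,5}  ✓accept
'd' @ 8: {3,4,5}  ✓accept
'd' @ 9: {3,4,5}  ✓accept
end set {3,4,5} — state 3 in

Answer: ACCEPT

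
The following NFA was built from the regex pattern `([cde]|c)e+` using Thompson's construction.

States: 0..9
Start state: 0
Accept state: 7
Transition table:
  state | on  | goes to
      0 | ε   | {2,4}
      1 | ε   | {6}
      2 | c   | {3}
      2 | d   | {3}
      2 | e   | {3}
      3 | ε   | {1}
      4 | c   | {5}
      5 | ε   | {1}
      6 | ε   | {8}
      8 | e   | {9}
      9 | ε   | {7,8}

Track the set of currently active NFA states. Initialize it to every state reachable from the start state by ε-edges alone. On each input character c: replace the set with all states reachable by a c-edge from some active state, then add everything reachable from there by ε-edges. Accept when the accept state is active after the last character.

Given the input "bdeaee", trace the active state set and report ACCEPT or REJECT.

initial (ε-close {0}): {0,2,4}
'b' @ 1: {}  — state set empty
rest 'deaee' ignored (set empty)
end set {} — state 7 not in

Answer: REJECT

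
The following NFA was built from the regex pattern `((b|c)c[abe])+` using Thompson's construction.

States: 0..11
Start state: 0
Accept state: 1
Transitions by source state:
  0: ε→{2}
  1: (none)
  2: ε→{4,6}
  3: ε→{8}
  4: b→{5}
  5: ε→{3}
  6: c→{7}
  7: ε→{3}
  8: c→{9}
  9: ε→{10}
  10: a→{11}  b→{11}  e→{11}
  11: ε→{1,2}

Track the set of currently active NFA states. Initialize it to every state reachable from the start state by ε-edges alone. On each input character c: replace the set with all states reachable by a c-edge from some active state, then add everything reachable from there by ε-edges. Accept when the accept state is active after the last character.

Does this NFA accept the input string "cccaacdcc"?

Answer: REJECT

Derivation:
start: ε-closure({0}) = {0,2,4,6}
'c' @ 1: {3,7,8}
'c' @ 2: {9,10}
'c' @ 3: {}  — dead — no transitions
rest 'aacdcc' ignored (set empty)
final: {}; accept 1 not in set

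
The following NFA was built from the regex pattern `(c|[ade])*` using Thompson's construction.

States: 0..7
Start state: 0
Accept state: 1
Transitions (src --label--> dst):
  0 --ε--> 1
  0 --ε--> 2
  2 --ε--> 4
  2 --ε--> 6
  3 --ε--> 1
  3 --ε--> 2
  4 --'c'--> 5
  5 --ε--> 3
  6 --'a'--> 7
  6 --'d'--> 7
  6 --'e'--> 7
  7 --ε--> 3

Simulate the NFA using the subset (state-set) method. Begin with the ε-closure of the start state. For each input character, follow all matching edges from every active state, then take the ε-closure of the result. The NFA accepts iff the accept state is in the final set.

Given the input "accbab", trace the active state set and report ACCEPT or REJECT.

initial (ε-close {0}): {0,1,2,4,6}
'a' @ 1: {1,2,3,4,6,7}  ✓accept
'c' @ 2: {1,2,3,4,5,6}  ✓accept
'c' @ 3: {1,2,3,4,5,6}  ✓accept
'b' @ 4: {}  — dead — no transitions
rest 'ab' ignored (set empty)
final: {}; accept 1 not in set

Answer: REJECT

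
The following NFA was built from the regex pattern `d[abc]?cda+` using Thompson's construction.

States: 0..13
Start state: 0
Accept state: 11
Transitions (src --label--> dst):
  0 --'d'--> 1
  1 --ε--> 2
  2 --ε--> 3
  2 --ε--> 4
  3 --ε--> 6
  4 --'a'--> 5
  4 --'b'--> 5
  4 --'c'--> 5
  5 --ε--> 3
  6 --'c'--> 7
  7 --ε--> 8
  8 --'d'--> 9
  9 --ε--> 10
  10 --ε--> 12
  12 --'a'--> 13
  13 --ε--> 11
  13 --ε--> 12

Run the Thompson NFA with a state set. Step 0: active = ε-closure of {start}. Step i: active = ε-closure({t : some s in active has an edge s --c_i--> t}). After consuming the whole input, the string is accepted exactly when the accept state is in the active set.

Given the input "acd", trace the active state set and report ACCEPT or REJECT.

Answer: REJECT

Derivation:
initial (ε-close {0}): {0}
'a' @ 1: {}  — state set empty
rest 'cd' ignored (set empty)
after full input: {}  (accept=11 not in)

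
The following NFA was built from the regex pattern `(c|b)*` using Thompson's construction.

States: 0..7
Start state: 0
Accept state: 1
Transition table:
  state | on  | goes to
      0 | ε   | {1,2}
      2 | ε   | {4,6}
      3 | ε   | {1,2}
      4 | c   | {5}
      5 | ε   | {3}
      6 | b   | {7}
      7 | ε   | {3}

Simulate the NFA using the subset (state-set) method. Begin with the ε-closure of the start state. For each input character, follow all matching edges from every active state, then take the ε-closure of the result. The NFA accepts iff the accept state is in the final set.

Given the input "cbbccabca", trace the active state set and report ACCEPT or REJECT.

Answer: REJECT

Derivation:
initial (ε-close {0}): {0,1,2,4,6}
'c' @ 1: {1,2,3,4,5,6}  [accepting]
'b' @ 2: {1,2,3,4,6,7}  [accepting]
'b' @ 3: {1,2,3,4,6,7}  [accepting]
'c' @ 4: {1,2,3,4,5,6}  [accepting]
'c' @ 5: {1,2,3,4,5,6}  [accepting]
'a' @ 6: {}  — state set empty
rest 'bca' ignored (set empty)
final: {}; accept 1 not in set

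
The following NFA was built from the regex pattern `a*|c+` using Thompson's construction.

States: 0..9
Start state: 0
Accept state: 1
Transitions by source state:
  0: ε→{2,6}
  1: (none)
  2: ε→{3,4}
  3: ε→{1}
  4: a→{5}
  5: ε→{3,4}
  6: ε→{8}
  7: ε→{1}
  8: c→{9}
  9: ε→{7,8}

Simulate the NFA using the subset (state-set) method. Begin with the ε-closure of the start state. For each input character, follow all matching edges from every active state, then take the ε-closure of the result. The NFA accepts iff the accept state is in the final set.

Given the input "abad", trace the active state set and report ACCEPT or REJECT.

initial (ε-close {0}): {0,1,2,3,4,6,8}
'a' @ 1: {1,3,4,5}  [accepting]
'b' @ 2: {}  — state set empty
rest 'ad' ignored (set empty)
after full input: {}  (accept=1 not in)

Answer: REJECT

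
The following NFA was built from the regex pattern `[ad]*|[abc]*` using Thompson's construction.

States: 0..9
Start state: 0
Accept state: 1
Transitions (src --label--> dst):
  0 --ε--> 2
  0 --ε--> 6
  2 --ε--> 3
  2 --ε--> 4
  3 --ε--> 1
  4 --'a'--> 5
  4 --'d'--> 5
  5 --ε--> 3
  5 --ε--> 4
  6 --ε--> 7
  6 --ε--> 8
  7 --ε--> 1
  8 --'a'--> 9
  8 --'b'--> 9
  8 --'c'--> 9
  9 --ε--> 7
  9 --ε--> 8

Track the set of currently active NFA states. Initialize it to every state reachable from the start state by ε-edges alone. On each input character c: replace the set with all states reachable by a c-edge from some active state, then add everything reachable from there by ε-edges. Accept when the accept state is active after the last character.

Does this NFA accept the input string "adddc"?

start: ε-closure({0}) = {0,1,2,3,4,6,7,8}
'a' @ 1: {1,3,4,5,7,8,9}  [accepting]
'd' @ 2: {1,3,4,5}  [accepting]
'd' @ 3: {1,3,4,5}  [accepting]
'd' @ 4: {1,3,4,5}  [accepting]
'c' @ 5: {}  — state set empty
final: {}; accept 1 not in set

Answer: REJECT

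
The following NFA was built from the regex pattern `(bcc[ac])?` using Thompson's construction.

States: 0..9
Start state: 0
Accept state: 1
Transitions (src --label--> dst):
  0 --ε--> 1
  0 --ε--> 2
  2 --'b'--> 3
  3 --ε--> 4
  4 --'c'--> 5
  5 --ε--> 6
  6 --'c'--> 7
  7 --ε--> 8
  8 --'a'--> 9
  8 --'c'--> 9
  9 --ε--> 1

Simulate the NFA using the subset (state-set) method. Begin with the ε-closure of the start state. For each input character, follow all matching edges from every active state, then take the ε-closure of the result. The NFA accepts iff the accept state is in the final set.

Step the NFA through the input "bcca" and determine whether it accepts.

S₀ = ε-closure({0}) = {0,1,2}
'b' @ 1: {3,4}
'c' @ 2: {5,6}
'c' @ 3: {7,8}
'a' @ 4: {1,9}  ✓accept
end set {1,9} — state 1 in

Answer: ACCEPT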